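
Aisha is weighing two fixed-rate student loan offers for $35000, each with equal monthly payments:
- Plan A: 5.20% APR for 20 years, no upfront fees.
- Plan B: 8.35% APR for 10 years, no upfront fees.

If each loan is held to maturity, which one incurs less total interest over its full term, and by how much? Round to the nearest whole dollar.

Plan A: monthly rate = 5.2%/12 = 0.0043333; payment = 35,000 × 0.0043333 / (1 − (1+0.0043333)^−240) = $234.87.
Total interest on Plan A = 240 × $234.87 − $35,000 = $21,368.80.
Plan B: monthly rate = 8.35%/12 = 0.0069583; payment = 35,000 × 0.0069583 / (1 − (1+0.0069583)^−120) = $431.15.
Total interest on Plan B = 120 × $431.15 − $35,000 = $16,738.00.
Plan B is lower by $4,630.80.

Plan B by $4,631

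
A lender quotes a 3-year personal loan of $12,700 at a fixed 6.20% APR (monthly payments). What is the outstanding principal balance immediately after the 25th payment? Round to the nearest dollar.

$4,133

With monthly rate i = 6.2%/12 = 0.0051667, the balance after k of n payments is P · [(1+i)^n − (1+i)^k] / [(1+i)^n − 1].
(1+0.0051667)^36 = 1.20384566 and (1+0.0051667)^25 = 1.13750143, so the balance is 12,700 × (1.20384566 − 1.13750143) / (1.20384566 − 1) = $4,133.38.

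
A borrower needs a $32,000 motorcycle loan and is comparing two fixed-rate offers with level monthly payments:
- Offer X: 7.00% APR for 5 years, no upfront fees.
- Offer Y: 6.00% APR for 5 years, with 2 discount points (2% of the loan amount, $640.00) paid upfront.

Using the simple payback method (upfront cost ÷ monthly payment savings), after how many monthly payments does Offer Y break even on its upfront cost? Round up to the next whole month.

43 months

Offer X: monthly rate = 7%/12 = 0.0058333; payment = 32,000 × 0.0058333 / (1 − (1+0.0058333)^−60) = $633.64.
Offer Y: at 6.00% the monthly rate is 0.0050000, so the payment is 32,000 × 0.0050000 / (1 − 1.0050000^−60) = $618.65.
Monthly savings = $633.64 − $618.65 = $14.99.
Break-even = $640.00 / $14.99 = 42.70 → 43 months.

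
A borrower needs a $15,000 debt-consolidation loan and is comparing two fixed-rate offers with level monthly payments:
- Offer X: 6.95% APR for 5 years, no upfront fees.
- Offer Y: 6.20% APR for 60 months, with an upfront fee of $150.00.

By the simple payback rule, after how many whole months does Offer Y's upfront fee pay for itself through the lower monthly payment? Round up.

29 months

Offer X: monthly rate = 6.95%/12 = 0.0057917; payment = 15,000 × 0.0057917 / (1 − (1+0.0057917)^−60) = $296.66.
Offer Y: at 6.20% the monthly rate is 0.0051667, so the payment is 15,000 × 0.0051667 / (1 − 1.0051667^−60) = $291.39.
Monthly savings = $296.66 − $291.39 = $5.27.
Break-even = $150.00 / $5.27 = 28.46 → 29 months.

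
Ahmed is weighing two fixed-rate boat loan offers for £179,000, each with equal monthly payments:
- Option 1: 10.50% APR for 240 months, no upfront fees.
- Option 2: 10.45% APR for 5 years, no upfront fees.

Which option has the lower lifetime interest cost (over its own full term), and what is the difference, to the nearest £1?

Option 1: at 10.50% the monthly rate is 0.0087500, so the payment is 179,000 × 0.0087500 / (1 − 1.0087500^−240) = £1,787.10.
Total interest on Option 1 = 240 × £1,787.10 − £179,000 = £249,904.00.
Option 2: monthly rate = 10.45%/12 = 0.0087083; payment = 179,000 × 0.0087083 / (1 − (1+0.0087083)^−60) = £3,842.98.
Total interest on Option 2 = 60 × £3,842.98 − £179,000 = £51,578.80.
Option 2 is lower by £198,325.20.

Option 2 by £198,325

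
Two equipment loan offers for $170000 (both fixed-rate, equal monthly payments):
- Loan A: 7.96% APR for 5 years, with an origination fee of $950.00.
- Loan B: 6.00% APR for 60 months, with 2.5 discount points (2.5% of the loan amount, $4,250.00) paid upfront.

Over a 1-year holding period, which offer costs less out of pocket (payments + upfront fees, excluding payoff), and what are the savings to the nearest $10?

Loan A: at 7.96% the monthly rate is 0.0066333, so the payment is 170,000 × 0.0066333 / (1 − 1.0066333^−60) = $3,443.73.
Loan B: monthly rate = 6%/12 = 0.0050000; payment = 170,000 × 0.0050000 / (1 − (1+0.0050000)^−60) = $3,286.58.
Over 12 months: Loan A costs 12 × $3,443.73 + $950.00 = $42,274.76; Loan B costs 12 × $3,286.58 + $4,250.00 = $43,688.96.
Loan A is cheaper by $43,688.96 − $42,274.76 = $1,414.20.

Loan A by $1,410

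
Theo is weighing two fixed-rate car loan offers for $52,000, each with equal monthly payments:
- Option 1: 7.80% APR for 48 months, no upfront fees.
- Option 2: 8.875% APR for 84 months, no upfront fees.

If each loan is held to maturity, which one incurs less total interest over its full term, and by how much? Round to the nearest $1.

Option 1 by $9,300

Option 1: monthly rate = 7.8%/12 = 0.0065000; payment = 52,000 × 0.0065000 / (1 − (1+0.0065000)^−48) = $1,264.60.
Total interest on Option 1 = 48 × $1,264.60 − $52,000 = $8,700.80.
Option 2: at 8.875% the monthly rate is 0.0073958, so the payment is 52,000 × 0.0073958 / (1 − 1.0073958^−84) = $833.34.
Total interest on Option 2 = 84 × $833.34 − $52,000 = $18,000.56.
Option 1 is lower by $9,299.76.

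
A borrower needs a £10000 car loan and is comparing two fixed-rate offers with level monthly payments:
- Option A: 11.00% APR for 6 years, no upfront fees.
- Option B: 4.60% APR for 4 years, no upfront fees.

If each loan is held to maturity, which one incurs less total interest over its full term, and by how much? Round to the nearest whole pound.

Option A: monthly rate = 11%/12 = 0.0091667; payment = 10,000 × 0.0091667 / (1 − (1+0.0091667)^−72) = £190.34.
Total interest on Option A = 72 × £190.34 − £10,000 = £3,704.48.
Option B: at 4.60% the monthly rate is 0.0038333, so the payment is 10,000 × 0.0038333 / (1 − 1.0038333^−48) = £228.49.
Total interest on Option B = 48 × £228.49 − £10,000 = £967.52.
Option B is lower by £2,736.96.

Option B by £2,737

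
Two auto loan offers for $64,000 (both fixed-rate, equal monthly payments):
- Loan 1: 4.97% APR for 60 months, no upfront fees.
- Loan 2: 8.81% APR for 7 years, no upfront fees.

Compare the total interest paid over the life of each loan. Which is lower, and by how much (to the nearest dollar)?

Loan 1: at 4.97% the monthly rate is 0.0041417, so the payment is 64,000 × 0.0041417 / (1 − 1.0041417^−60) = $1,206.88.
Total interest on Loan 1 = 60 × $1,206.88 − $64,000 = $8,412.80.
Loan 2: at 8.81% the monthly rate is 0.0073417, so the payment is 64,000 × 0.0073417 / (1 − 1.0073417^−84) = $1,023.54.
Total interest on Loan 2 = 84 × $1,023.54 − $64,000 = $21,977.36.
Loan 1 is lower by $13,564.56.

Loan 1 by $13,565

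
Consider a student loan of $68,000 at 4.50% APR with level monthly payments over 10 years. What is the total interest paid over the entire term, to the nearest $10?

$16,570

At 4.50% the monthly rate is 0.0037500, so the payment is 68,000 × 0.0037500 / (1 − 1.0037500^−120) = $704.74.
Total paid = 120 × $704.74 = $84,568.80; interest = $84,568.80 − $68,000 = $16,568.80.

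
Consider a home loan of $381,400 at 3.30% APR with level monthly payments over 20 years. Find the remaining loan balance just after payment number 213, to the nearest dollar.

With monthly rate i = 3.3%/12 = 0.0027500, the balance after k of n payments is P · [(1+i)^n − (1+i)^k] / [(1+i)^n − 1].
(1+0.0027500)^240 = 1.93304052 and (1+0.0027500)^213 = 1.79489418, so the balance is 381,400 × (1.93304052 − 1.79489418) / (1.93304052 − 1) = $56,470.23.

$56,470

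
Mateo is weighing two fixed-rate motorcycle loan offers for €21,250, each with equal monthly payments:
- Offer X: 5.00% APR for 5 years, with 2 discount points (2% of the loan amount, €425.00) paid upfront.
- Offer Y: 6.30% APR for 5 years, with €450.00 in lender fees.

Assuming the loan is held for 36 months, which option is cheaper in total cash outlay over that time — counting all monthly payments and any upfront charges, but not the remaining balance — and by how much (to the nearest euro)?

Offer X by €485

Offer X: monthly rate = 5%/12 = 0.0041667; payment = 21,250 × 0.0041667 / (1 − (1+0.0041667)^−60) = €401.01.
Offer Y: monthly rate = 6.3%/12 = 0.0052500; payment = 21,250 × 0.0052500 / (1 − (1+0.0052500)^−60) = €413.79.
Over 36 months: Offer X costs 36 × €401.01 + €425.00 = €14,861.36; Offer Y costs 36 × €413.79 + €450.00 = €15,346.44.
Offer X is cheaper by €15,346.44 − €14,861.36 = €485.08.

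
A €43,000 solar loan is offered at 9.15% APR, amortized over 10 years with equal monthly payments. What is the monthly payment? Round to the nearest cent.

At 9.15% the monthly rate is 0.0076250, so the payment is 43,000 × 0.0076250 / (1 − 1.0076250^−120) = €548.20.

€548.20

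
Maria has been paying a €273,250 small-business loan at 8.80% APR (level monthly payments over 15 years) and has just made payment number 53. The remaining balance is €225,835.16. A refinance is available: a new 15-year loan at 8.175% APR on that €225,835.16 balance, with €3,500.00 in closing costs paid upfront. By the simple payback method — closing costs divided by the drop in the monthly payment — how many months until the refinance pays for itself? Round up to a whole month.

Current payment = 273,250 × 8.8%/12 / (1 − (1+0.0073333)^−180) = €2,739.07.
Refinanced payment = 225,835.16 × 0.0068125 / (1 − (1+0.0068125)^−180) = €2,181.08.
Monthly savings = €2,739.07 − €2,181.08 = €557.99.
Break-even = €3,500.00 / €557.99 = 6.27 → 7 months.

7 months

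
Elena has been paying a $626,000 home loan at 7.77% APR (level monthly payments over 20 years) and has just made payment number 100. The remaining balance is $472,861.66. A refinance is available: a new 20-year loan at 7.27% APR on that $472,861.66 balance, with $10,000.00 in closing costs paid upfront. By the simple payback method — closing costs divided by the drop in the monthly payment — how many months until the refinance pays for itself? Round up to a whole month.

Current payment = 626,000 × 7.77%/12 / (1 − (1+0.0064750)^−240) = $5,146.86.
Refinanced payment = 472,861.66 × 0.0060583 / (1 − (1+0.0060583)^−240) = $3,743.12.
Monthly savings = $5,146.86 − $3,743.12 = $1,403.74.
Break-even = $10,000.00 / $1,403.74 = 7.12 → 8 months.

8 months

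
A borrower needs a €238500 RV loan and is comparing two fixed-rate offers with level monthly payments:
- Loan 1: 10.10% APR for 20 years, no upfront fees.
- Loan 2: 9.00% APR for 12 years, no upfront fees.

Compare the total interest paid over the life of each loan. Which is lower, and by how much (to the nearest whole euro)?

Loan 2 by €165,331

Loan 1: at 10.10% the monthly rate is 0.0084167, so the payment is 238,500 × 0.0084167 / (1 − 1.0084167^−240) = €2,317.40.
Total interest on Loan 1 = 240 × €2,317.40 − €238,500 = €317,676.00.
Loan 2: monthly rate = 9%/12 = 0.0075000; payment = 238,500 × 0.0075000 / (1 − (1+0.0075000)^−144) = €2,714.20.
Total interest on Loan 2 = 144 × €2,714.20 − €238,500 = €152,344.80.
Loan 2 is lower by €165,331.20.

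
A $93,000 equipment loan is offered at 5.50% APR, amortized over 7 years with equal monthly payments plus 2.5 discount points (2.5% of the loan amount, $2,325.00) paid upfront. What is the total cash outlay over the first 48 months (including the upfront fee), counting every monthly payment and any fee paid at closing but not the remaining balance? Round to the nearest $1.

At 5.50% the monthly rate is 0.0045833, so the payment is 93,000 × 0.0045833 / (1 − 1.0045833^−84) = $1,336.41.
Total outlay = 48 × $1,336.41 + $2,325.00 = $66,472.68.

$66,473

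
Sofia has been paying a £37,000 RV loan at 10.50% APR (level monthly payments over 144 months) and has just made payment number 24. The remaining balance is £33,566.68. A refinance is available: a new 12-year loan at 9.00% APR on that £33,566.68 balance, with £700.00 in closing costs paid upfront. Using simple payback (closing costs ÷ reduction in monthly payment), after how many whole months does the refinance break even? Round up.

Current payment = 37,000 × 10.5%/12 / (1 − (1+0.0087500)^−144) = £452.93.
Refinanced payment = 33,566.68 × 0.0075000 / (1 − (1+0.0075000)^−144) = £382.00.
Monthly savings = £452.93 − £382.00 = £70.93.
Break-even = £700.00 / £70.93 = 9.87 → 10 months.

10 months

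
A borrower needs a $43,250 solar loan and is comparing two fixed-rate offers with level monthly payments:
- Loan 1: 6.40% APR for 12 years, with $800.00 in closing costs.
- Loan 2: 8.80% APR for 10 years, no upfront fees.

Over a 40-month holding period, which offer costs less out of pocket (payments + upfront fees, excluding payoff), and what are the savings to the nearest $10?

Loan 1 by $3,690

Loan 1: at 6.40% the monthly rate is 0.0053333, so the payment is 43,250 × 0.0053333 / (1 − 1.0053333^−144) = $431.06.
Loan 2: at 8.80% the monthly rate is 0.0073333, so the payment is 43,250 × 0.0073333 / (1 − 1.0073333^−120) = $543.20.
Over 40 months: Loan 1 costs 40 × $431.06 + $800.00 = $18,042.40; Loan 2 costs 40 × $543.20 = $21,728.00.
Loan 1 is cheaper by $21,728.00 − $18,042.40 = $3,685.60.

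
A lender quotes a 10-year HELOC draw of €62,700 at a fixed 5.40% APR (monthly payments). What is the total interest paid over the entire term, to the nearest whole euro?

At 5.40% the monthly rate is 0.0045000, so the payment is 62,700 × 0.0045000 / (1 − 1.0045000^−120) = €677.36.
Total paid = 120 × €677.36 = €81,283.20; interest = €81,283.20 − €62,700 = €18,583.20.

€18,583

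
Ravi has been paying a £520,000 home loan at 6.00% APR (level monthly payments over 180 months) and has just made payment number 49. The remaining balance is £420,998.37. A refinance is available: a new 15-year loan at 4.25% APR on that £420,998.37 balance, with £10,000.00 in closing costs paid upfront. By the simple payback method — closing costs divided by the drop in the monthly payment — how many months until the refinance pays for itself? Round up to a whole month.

Current payment = 520,000 × 6%/12 / (1 − (1+0.0050000)^−180) = £4,388.06.
Refinanced payment = 420,998.37 × 0.0035417 / (1 − (1+0.0035417)^−180) = £3,167.08.
Monthly savings = £4,388.06 − £3,167.08 = £1,220.98.
Break-even = £10,000.00 / £1,220.98 = 8.19 → 9 months.

9 months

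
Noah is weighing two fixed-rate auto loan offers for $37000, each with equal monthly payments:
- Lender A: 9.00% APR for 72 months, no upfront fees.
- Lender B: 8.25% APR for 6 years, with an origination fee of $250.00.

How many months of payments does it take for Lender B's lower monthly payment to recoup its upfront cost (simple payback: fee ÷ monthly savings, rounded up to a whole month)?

Lender A: monthly rate = 9%/12 = 0.0075000; payment = 37,000 × 0.0075000 / (1 − (1+0.0075000)^−72) = $666.94.
Lender B: monthly rate = 8.25%/12 = 0.0068750; payment = 37,000 × 0.0068750 / (1 − (1+0.0068750)^−72) = $653.26.
Monthly savings = $666.94 − $653.26 = $13.68.
Break-even = $250.00 / $13.68 = 18.27 → 19 months.

19 months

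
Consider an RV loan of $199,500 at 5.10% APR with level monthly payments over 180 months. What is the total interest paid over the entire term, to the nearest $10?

At 5.10% the monthly rate is 0.0042500, so the payment is 199,500 × 0.0042500 / (1 − 1.0042500^−180) = $1,588.05.
Total paid = 180 × $1,588.05 = $285,849.00; interest = $285,849.00 − $199,500 = $86,349.00.

$86,350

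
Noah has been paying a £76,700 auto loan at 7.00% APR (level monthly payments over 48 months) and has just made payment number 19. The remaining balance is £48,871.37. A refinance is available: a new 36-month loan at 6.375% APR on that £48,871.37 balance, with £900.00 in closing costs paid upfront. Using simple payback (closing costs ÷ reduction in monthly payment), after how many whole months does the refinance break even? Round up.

Current payment = 76,700 × 7%/12 / (1 − (1+0.0058333)^−48) = £1,836.68.
Refinanced payment = 48,871.37 × 0.0053125 / (1 − (1+0.0053125)^−36) = £1,495.08.
Monthly savings = £1,836.68 − £1,495.08 = £341.60.
Break-even = £900.00 / £341.60 = 2.63 → 3 months.

3 months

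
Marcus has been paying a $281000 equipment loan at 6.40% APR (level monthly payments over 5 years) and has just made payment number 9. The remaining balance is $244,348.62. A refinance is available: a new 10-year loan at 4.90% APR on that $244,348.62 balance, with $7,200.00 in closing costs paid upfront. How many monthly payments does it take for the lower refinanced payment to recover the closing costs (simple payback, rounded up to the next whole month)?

Current payment = 281,000 × 6.4%/12 / (1 − (1+0.0053333)^−60) = $5,484.94.
Refinanced payment = 244,348.62 × 0.0040833 / (1 − (1+0.0040833)^−120) = $2,579.77.
Monthly savings = $5,484.94 − $2,579.77 = $2,905.17.
Break-even = $7,200.00 / $2,905.17 = 2.48 → 3 months.

3 months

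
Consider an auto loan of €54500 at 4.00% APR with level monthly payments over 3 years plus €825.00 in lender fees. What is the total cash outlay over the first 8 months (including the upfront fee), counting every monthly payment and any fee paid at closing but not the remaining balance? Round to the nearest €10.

€13,700

At 4.00% the monthly rate is 0.0033333, so the payment is 54,500 × 0.0033333 / (1 − 1.0033333^−36) = €1,609.06.
Total outlay = 8 × €1,609.06 + €825.00 = €13,697.48.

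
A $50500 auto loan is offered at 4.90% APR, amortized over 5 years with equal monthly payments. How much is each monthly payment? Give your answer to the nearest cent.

$950.69

Monthly rate = 4.9%/12 = 0.0040833; payment = 50,500 × 0.0040833 / (1 − (1+0.0040833)^−60) = $950.69.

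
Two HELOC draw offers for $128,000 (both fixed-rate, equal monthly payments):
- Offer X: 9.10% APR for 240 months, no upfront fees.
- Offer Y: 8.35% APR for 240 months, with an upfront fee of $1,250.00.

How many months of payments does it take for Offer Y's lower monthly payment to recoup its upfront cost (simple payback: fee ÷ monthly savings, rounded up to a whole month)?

21 months

Offer X: monthly rate = 9.1%/12 = 0.0075833; payment = 128,000 × 0.0075833 / (1 − (1+0.0075833)^−240) = $1,159.89.
Offer Y: monthly rate = 8.35%/12 = 0.0069583; payment = 128,000 × 0.0069583 / (1 − (1+0.0069583)^−240) = $1,098.69.
Monthly savings = $1,159.89 − $1,098.69 = $61.20.
Break-even = $1,250.00 / $61.20 = 20.42 → 21 months.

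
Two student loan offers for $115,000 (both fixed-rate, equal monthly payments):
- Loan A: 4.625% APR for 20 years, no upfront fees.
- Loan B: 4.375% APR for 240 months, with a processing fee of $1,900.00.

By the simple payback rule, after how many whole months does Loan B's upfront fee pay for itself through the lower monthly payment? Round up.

Loan A: monthly rate = 4.625%/12 = 0.0038542; payment = 115,000 × 0.0038542 / (1 − (1+0.0038542)^−240) = $735.33.
Loan B: monthly rate = 4.375%/12 = 0.0036458; payment = 115,000 × 0.0036458 / (1 − (1+0.0036458)^−240) = $719.81.
Monthly savings = $735.33 − $719.81 = $15.52.
Break-even = $1,900.00 / $15.52 = 122.42 → 123 months.

123 months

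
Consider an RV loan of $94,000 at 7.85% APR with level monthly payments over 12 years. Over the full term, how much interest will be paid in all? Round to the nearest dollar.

$51,410

At 7.85% the monthly rate is 0.0065417, so the payment is 94,000 × 0.0065417 / (1 − 1.0065417^−144) = $1,009.79.
Total paid = 144 × $1,009.79 = $145,409.76; interest = $145,409.76 − $94,000 = $51,409.76.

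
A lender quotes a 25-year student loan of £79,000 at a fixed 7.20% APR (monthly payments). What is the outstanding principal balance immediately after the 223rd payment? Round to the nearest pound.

£34,971

With monthly rate i = 7.2%/12 = 0.0060000, the balance after k of n payments is P · [(1+i)^n − (1+i)^k] / [(1+i)^n − 1].
(1+0.0060000)^300 = 6.01719680 and (1+0.0060000)^223 = 3.79620538, so the balance is 79,000 × (6.01719680 − 3.79620538) / (6.01719680 − 1) = £34,971.39.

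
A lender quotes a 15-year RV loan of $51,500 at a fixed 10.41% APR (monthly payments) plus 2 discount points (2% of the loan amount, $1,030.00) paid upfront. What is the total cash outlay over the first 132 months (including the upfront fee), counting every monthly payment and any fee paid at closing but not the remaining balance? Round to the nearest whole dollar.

$75,796

Monthly rate = 10.41%/12 = 0.0086750; payment = 51,500 × 0.0086750 / (1 − (1+0.0086750)^−180) = $566.41.
Total outlay = 132 × $566.41 + $1,030.00 = $75,796.12.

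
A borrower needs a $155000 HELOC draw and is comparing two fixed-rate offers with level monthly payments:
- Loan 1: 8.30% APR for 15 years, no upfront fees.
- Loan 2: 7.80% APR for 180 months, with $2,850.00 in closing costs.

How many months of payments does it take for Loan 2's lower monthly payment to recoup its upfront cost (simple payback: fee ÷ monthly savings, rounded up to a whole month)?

64 months

Loan 1: at 8.30% the monthly rate is 0.0069167, so the payment is 155,000 × 0.0069167 / (1 − 1.0069167^−180) = $1,508.23.
Loan 2: monthly rate = 7.8%/12 = 0.0065000; payment = 155,000 × 0.0065000 / (1 − (1+0.0065000)^−180) = $1,463.42.
Monthly savings = $1,508.23 − $1,463.42 = $44.81.
Break-even = $2,850.00 / $44.81 = 63.60 → 64 months.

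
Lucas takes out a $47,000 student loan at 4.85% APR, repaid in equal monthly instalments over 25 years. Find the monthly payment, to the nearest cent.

Monthly rate = 4.85%/12 = 0.0040417; payment = 47,000 × 0.0040417 / (1 − (1+0.0040417)^−300) = $270.67.

$270.67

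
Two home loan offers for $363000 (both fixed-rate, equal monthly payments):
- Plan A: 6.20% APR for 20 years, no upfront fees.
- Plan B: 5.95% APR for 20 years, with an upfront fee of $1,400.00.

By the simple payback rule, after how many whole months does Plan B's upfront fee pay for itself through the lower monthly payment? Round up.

Plan A: at 6.20% the monthly rate is 0.0051667, so the payment is 363,000 × 0.0051667 / (1 − 1.0051667^−240) = $2,642.70.
Plan B: monthly rate = 5.95%/12 = 0.0049583; payment = 363,000 × 0.0049583 / (1 − (1+0.0049583)^−240) = $2,590.18.
Monthly savings = $2,642.70 − $2,590.18 = $52.52.
Break-even = $1,400.00 / $52.52 = 26.66 → 27 months.

27 months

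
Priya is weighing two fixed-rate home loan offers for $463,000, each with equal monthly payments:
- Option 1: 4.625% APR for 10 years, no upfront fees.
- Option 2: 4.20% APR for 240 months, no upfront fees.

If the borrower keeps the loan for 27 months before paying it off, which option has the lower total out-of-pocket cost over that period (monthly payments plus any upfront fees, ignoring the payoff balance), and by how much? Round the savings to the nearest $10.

Option 1: monthly rate = 4.625%/12 = 0.0038542; payment = 463,000 × 0.0038542 / (1 − (1+0.0038542)^−120) = $4,826.41.
Option 2: at 4.20% the monthly rate is 0.0035000, so the payment is 463,000 × 0.0035000 / (1 − 1.0035000^−240) = $2,854.72.
Over 27 months: Option 1 costs 27 × $4,826.41 = $130,313.07; Option 2 costs 27 × $2,854.72 = $77,077.44.
Option 2 is cheaper by $130,313.07 − $77,077.44 = $53,235.63.

Option 2 by $53,240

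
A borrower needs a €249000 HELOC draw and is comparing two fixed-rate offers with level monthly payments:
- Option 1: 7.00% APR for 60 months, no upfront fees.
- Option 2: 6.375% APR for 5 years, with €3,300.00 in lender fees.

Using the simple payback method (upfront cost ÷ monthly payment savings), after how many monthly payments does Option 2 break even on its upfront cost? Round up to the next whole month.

46 months

Option 1: at 7.00% the monthly rate is 0.0058333, so the payment is 249,000 × 0.0058333 / (1 − 1.0058333^−60) = €4,930.50.
Option 2: monthly rate = 6.375%/12 = 0.0053125; payment = 249,000 × 0.0053125 / (1 − (1+0.0053125)^−60) = €4,857.41.
Monthly savings = €4,930.50 − €4,857.41 = €73.09.
Break-even = €3,300.00 / €73.09 = 45.15 → 46 months.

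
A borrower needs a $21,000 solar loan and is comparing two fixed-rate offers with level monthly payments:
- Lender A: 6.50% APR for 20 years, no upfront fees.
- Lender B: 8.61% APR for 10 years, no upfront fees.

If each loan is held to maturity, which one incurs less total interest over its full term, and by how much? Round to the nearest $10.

Lender A: monthly rate = 6.5%/12 = 0.0054167; payment = 21,000 × 0.0054167 / (1 − (1+0.0054167)^−240) = $156.57.
Total interest on Lender A = 240 × $156.57 − $21,000 = $16,576.80.
Lender B: monthly rate = 8.61%/12 = 0.0071750; payment = 21,000 × 0.0071750 / (1 − (1+0.0071750)^−120) = $261.61.
Total interest on Lender B = 120 × $261.61 − $21,000 = $10,393.20.
Lender B is lower by $6,183.60.

Lender B by $6,180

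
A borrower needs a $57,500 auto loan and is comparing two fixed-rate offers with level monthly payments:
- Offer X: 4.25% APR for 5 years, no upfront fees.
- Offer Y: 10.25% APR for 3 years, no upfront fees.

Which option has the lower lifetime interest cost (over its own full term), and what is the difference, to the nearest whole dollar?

Offer X: monthly rate = 4.25%/12 = 0.0035417; payment = 57,500 × 0.0035417 / (1 − (1+0.0035417)^−60) = $1,065.45.
Total interest on Offer X = 60 × $1,065.45 − $57,500 = $6,427.00.
Offer Y: monthly rate = 10.25%/12 = 0.0085417; payment = 57,500 × 0.0085417 / (1 − (1+0.0085417)^−36) = $1,862.12.
Total interest on Offer Y = 36 × $1,862.12 − $57,500 = $9,536.32.
Offer X is lower by $3,109.32.

Offer X by $3,109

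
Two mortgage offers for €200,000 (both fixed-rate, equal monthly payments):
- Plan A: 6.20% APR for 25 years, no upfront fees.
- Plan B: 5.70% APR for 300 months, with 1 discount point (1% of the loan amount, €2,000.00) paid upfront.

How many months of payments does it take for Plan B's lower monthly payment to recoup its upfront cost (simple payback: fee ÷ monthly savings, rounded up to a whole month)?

33 months

Plan A: monthly rate = 6.2%/12 = 0.0051667; payment = 200,000 × 0.0051667 / (1 − (1+0.0051667)^−300) = €1,313.16.
Plan B: at 5.70% the monthly rate is 0.0047500, so the payment is 200,000 × 0.0047500 / (1 − 1.0047500^−300) = €1,252.18.
Monthly savings = €1,313.16 − €1,252.18 = €60.98.
Break-even = €2,000.00 / €60.98 = 32.80 → 33 months.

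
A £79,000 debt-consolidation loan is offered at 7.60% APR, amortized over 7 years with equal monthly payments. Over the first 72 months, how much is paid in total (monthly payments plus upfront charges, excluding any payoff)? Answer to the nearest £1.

Monthly rate = 7.6%/12 = 0.0063333; payment = 79,000 × 0.0063333 / (1 − (1+0.0063333)^−84) = £1,215.63.
Total outlay = 72 × £1,215.63 = £87,525.36.

£87,525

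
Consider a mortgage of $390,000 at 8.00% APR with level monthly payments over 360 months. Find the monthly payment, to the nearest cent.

$2,861.68

Monthly rate = 8%/12 = 0.0066667; payment = 390,000 × 0.0066667 / (1 − (1+0.0066667)^−360) = $2,861.68.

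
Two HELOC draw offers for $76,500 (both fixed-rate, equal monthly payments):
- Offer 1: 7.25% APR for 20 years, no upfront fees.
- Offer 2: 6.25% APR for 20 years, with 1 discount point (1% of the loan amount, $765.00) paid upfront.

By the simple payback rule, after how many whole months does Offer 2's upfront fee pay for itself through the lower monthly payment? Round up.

Offer 1: monthly rate = 7.25%/12 = 0.0060417; payment = 76,500 × 0.0060417 / (1 − (1+0.0060417)^−240) = $604.64.
Offer 2: monthly rate = 6.25%/12 = 0.0052083; payment = 76,500 × 0.0052083 / (1 − (1+0.0052083)^−240) = $559.16.
Monthly savings = $604.64 − $559.16 = $45.48.
Break-even = $765.00 / $45.48 = 16.82 → 17 months.

17 months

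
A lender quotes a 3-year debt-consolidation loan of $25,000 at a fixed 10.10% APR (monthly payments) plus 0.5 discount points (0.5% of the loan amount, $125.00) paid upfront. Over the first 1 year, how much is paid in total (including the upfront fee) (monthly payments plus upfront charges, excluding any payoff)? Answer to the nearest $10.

$9,820

At 10.10% the monthly rate is 0.0084167, so the payment is 25,000 × 0.0084167 / (1 − 1.0084167^−36) = $807.85.
Total outlay = 12 × $807.85 + $125.00 = $9,819.20.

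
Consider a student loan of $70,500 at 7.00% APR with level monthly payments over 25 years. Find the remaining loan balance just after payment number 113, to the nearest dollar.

$56,633

With monthly rate i = 7%/12 = 0.0058333, the balance after k of n payments is P · [(1+i)^n − (1+i)^k] / [(1+i)^n − 1].
(1+0.0058333)^300 = 5.72541821 and (1+0.0058333)^113 = 1.92948194, so the balance is 70,500 × (5.72541821 − 1.92948194) / (5.72541821 − 1) = $56,632.77.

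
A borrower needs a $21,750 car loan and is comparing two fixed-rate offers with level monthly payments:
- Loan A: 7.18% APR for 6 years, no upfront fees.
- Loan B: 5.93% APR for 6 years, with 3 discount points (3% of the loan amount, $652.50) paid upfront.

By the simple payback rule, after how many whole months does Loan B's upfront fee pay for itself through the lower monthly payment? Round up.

51 months

Loan A: monthly rate = 7.18%/12 = 0.0059833; payment = 21,750 × 0.0059833 / (1 − (1+0.0059833)^−72) = $372.70.
Loan B: at 5.93% the monthly rate is 0.0049417, so the payment is 21,750 × 0.0049417 / (1 − 1.0049417^−72) = $359.74.
Monthly savings = $372.70 − $359.74 = $12.96.
Break-even = $652.50 / $12.96 = 50.35 → 51 months.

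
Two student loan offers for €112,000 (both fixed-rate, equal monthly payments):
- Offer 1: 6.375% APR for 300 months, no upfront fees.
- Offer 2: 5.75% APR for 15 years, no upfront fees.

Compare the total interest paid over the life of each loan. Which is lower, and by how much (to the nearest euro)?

Offer 2 by €56,842

Offer 1: monthly rate = 6.375%/12 = 0.0053125; payment = 112,000 × 0.0053125 / (1 − (1+0.0053125)^−300) = €747.51.
Total interest on Offer 1 = 300 × €747.51 − €112,000 = €112,253.00.
Offer 2: at 5.75% the monthly rate is 0.0047917, so the payment is 112,000 × 0.0047917 / (1 − 1.0047917^−180) = €930.06.
Total interest on Offer 2 = 180 × €930.06 − €112,000 = €55,410.80.
Offer 2 is lower by €56,842.20.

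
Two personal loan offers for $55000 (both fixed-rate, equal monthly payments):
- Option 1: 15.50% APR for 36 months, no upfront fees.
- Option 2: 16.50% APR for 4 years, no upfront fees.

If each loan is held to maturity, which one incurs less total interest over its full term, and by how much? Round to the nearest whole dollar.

Option 1: at 15.50% the monthly rate is 0.0129167, so the payment is 55,000 × 0.0129167 / (1 − 1.0129167^−36) = $1,920.09.
Total interest on Option 1 = 36 × $1,920.09 − $55,000 = $14,123.24.
Option 2: at 16.50% the monthly rate is 0.0137500, so the payment is 55,000 × 0.0137500 / (1 − 1.0137500^−48) = $1,572.84.
Total interest on Option 2 = 48 × $1,572.84 − $55,000 = $20,496.32.
Option 1 is lower by $6,373.08.

Option 1 by $6,373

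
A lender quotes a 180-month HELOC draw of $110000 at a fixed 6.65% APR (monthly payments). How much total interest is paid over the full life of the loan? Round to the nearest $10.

$64,120

At 6.65% the monthly rate is 0.0055417, so the payment is 110,000 × 0.0055417 / (1 − 1.0055417^−180) = $967.31.
Total paid = 180 × $967.31 = $174,115.80; interest = $174,115.80 − $110,000 = $64,115.80.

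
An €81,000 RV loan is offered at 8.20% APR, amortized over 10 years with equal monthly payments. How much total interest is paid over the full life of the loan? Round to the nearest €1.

At 8.20% the monthly rate is 0.0068333, so the payment is 81,000 × 0.0068333 / (1 − 1.0068333^−120) = €991.33.
Total paid = 120 × €991.33 = €118,959.60; interest = €118,959.60 − €81,000 = €37,959.60.

€37,960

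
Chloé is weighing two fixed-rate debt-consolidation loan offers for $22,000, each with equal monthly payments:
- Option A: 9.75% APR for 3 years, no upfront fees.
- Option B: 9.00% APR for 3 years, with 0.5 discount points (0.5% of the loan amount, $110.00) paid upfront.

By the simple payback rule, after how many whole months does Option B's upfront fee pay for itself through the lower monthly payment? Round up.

15 months

Option A: at 9.75% the monthly rate is 0.0081250, so the payment is 22,000 × 0.0081250 / (1 − 1.0081250^−36) = $707.30.
Option B: monthly rate = 9%/12 = 0.0075000; payment = 22,000 × 0.0075000 / (1 − (1+0.0075000)^−36) = $699.59.
Monthly savings = $707.30 − $699.59 = $7.71.
Break-even = $110.00 / $7.71 = 14.27 → 15 months.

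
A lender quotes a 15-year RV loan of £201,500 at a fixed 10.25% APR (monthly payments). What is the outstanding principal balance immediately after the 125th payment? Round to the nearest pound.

With monthly rate i = 10.25%/12 = 0.0085417, the balance after k of n payments is P · [(1+i)^n − (1+i)^k] / [(1+i)^n − 1].
(1+0.0085417)^180 = 4.62266208 and (1+0.0085417)^125 = 2.89554726, so the balance is 201,500 × (4.62266208 − 2.89554726) / (4.62266208 − 1) = £96,065.72.

£96,066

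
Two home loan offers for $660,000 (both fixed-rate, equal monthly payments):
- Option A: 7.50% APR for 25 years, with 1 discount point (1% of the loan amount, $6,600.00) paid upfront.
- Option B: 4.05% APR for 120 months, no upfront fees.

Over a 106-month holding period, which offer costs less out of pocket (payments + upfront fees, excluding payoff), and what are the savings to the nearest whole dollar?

Option A: at 7.50% the monthly rate is 0.0062500, so the payment is 660,000 × 0.0062500 / (1 − 1.0062500^−300) = $4,877.34.
Option B: at 4.05% the monthly rate is 0.0033750, so the payment is 660,000 × 0.0033750 / (1 − 1.0033750^−120) = $6,697.87.
Over 106 months: Option A costs 106 × $4,877.34 + $6,600.00 = $523,598.04; Option B costs 106 × $6,697.87 = $709,974.22.
Option A is cheaper by $709,974.22 − $523,598.04 = $186,376.18.

Option A by $186,376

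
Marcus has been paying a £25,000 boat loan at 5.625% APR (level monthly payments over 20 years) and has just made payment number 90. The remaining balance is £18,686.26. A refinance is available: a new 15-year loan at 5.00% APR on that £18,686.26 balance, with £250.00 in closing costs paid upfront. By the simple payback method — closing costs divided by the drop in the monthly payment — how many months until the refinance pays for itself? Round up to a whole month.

Current payment = 25,000 × 5.625%/12 / (1 − (1+0.0046875)^−240) = £173.74.
Refinanced payment = 18,686.26 × 0.0041667 / (1 − (1+0.0041667)^−180) = £147.77.
Monthly savings = £173.74 − £147.77 = £25.97.
Break-even = £250.00 / £25.97 = 9.63 → 10 months.

10 months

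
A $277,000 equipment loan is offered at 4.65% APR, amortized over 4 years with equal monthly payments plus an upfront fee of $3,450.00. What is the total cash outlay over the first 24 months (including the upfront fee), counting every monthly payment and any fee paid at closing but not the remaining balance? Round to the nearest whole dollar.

$155,497

At 4.65% the monthly rate is 0.0038750, so the payment is 277,000 × 0.0038750 / (1 − 1.0038750^−48) = $6,335.29.
Total outlay = 24 × $6,335.29 + $3,450.00 = $155,496.96.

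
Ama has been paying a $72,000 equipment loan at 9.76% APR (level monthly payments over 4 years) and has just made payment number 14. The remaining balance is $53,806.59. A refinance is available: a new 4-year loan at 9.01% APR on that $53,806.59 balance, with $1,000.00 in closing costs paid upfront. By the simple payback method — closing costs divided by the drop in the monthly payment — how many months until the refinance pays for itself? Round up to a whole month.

Current payment = 72,000 × 9.76%/12 / (1 − (1+0.0081333)^−48) = $1,817.82.
Refinanced payment = 53,806.59 × 0.0075083 / (1 − (1+0.0075083)^−48) = $1,339.23.
Monthly savings = $1,817.82 − $1,339.23 = $478.59.
Break-even = $1,000.00 / $478.59 = 2.09 → 3 months.

3 months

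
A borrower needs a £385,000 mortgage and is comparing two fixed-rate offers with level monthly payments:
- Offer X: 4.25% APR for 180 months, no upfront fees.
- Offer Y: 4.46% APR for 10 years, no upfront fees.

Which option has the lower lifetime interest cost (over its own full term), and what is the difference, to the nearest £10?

Offer X: monthly rate = 4.25%/12 = 0.0035417; payment = 385,000 × 0.0035417 / (1 − (1+0.0035417)^−180) = £2,896.27.
Total interest on Offer X = 180 × £2,896.27 − £385,000 = £136,328.60.
Offer Y: monthly rate = 4.46%/12 = 0.0037167; payment = 385,000 × 0.0037167 / (1 − (1+0.0037167)^−120) = £3,982.66.
Total interest on Offer Y = 120 × £3,982.66 − £385,000 = £92,919.20.
Offer Y is lower by £43,409.40.

Offer Y by £43,410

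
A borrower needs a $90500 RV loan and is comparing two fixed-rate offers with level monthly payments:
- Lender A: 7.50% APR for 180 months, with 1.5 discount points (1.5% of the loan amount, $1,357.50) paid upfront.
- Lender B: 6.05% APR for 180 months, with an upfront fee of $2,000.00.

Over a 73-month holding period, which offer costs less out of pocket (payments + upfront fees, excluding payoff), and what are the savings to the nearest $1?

Lender A: at 7.50% the monthly rate is 0.0062500, so the payment is 90,500 × 0.0062500 / (1 − 1.0062500^−180) = $838.95.
Lender B: monthly rate = 6.05%/12 = 0.0050417; payment = 90,500 × 0.0050417 / (1 − (1+0.0050417)^−180) = $766.14.
Over 73 months: Lender A costs 73 × $838.95 + $1,357.50 = $62,600.85; Lender B costs 73 × $766.14 + $2,000.00 = $57,928.22.
Lender B is cheaper by $62,600.85 − $57,928.22 = $4,672.63.

Lender B by $4,673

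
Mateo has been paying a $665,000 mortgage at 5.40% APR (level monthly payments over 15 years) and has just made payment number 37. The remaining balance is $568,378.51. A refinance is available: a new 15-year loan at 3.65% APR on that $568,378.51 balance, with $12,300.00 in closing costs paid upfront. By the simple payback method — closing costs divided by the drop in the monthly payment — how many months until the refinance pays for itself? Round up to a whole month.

Current payment = 665,000 × 5.4%/12 / (1 − (1+0.0045000)^−180) = $5,398.38.
Refinanced payment = 568,378.51 × 0.0030417 / (1 − (1+0.0030417)^−180) = $4,105.24.
Monthly savings = $5,398.38 − $4,105.24 = $1,293.14.
Break-even = $12,300.00 / $1,293.14 = 9.51 → 10 months.

10 months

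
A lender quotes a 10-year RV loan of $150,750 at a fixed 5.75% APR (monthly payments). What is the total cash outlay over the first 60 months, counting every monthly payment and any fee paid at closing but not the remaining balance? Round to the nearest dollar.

$99,286

Monthly rate = 5.75%/12 = 0.0047917; payment = 150,750 × 0.0047917 / (1 − (1+0.0047917)^−120) = $1,654.77.
Total outlay = 60 × $1,654.77 = $99,286.20.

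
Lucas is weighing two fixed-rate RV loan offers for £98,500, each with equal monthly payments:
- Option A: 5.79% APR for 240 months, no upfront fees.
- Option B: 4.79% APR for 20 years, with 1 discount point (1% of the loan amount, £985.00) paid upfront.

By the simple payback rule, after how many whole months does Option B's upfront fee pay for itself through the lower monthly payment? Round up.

18 months

Option A: at 5.79% the monthly rate is 0.0048250, so the payment is 98,500 × 0.0048250 / (1 − 1.0048250^−240) = £693.80.
Option B: at 4.79% the monthly rate is 0.0039917, so the payment is 98,500 × 0.0039917 / (1 − 1.0039917^−240) = £638.68.
Monthly savings = £693.80 − £638.68 = £55.12.
Break-even = £985.00 / £55.12 = 17.87 → 18 months.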